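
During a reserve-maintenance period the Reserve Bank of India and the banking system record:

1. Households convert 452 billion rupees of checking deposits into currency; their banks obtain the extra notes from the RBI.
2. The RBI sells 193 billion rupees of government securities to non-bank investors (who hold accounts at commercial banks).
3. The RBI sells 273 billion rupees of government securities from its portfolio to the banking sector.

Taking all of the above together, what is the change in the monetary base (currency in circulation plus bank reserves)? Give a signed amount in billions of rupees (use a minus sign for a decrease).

Currency withdrawal 452 billion rupees: just a shift between currency and reserves — both are base money → 0.
Asset sale (to non-banks) 193 billion rupees: RBI balance sheet contracts → −193B.
OMO sale (to banks) 273 billion rupees: RBI balance sheet contracts → −273B.
Net: 0 − 193 − 273 = -466 billion.

-466 billion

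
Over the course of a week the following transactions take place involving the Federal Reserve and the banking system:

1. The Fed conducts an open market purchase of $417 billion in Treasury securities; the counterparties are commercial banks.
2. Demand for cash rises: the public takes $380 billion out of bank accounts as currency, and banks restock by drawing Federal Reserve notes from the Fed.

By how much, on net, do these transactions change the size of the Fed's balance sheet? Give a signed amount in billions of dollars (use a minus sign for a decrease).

OMO purchase (from banks) $417 billion: a Fed asset is acquired → +$417B.
Currency withdrawal $380 billion: only the composition of liabilities changes → 0.
Net: 417 + 0 = +$417 billion.

+$417 billion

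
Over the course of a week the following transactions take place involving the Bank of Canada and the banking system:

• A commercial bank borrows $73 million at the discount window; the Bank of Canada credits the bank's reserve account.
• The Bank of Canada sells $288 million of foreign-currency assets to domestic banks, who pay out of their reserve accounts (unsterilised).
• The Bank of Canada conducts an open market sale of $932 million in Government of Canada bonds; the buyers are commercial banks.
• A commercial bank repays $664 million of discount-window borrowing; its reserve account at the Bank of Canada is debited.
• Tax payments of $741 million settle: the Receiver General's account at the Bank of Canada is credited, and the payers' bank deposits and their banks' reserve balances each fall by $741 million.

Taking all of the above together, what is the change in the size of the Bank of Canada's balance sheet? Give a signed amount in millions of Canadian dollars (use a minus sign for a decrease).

Bank of Canada balance sheet:
  Assets:      Securities −$932M, Loans to banks −$591M, Foreign assets −$288M
  Liabilities: Bank reserves −$2552M, Government deposits +$741M
Change in total Bank of Canada assets = -$1811 million.

-$1811 million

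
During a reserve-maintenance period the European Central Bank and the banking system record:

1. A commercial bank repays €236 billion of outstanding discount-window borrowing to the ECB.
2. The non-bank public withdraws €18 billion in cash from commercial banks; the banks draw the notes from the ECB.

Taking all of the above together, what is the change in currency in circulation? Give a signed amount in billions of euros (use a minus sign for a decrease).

ECB balance sheet:
  Assets:      Loans to banks −€236B
  Liabilities: Bank reserves −€254B, Currency in circulation +€18B
Commercial banking system:
  Assets:      Reserves at CB −€254B
  Liabilities: Checkable deposits −€18B, Borrowings from CB −€236B
So the change in currency in circulation is +€18 billion.

+€18 billion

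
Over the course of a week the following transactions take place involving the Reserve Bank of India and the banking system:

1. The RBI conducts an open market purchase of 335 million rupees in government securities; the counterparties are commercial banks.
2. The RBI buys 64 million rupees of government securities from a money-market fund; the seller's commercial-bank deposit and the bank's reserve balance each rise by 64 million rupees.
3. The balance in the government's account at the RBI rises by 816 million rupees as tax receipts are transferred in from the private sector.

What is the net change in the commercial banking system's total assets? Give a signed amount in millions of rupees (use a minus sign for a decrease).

-752 million

OMO purchase (from banks) 335 million rupees: just an asset swap on bank balance sheets → 0.
Asset purchase (from non-banks) 64 million rupees: bank balance sheets expand → +64M.
Government account inflow 816 million rupees: bank balance sheets shrink → −816M.
Net: 0 + 64 − 816 = -752 million.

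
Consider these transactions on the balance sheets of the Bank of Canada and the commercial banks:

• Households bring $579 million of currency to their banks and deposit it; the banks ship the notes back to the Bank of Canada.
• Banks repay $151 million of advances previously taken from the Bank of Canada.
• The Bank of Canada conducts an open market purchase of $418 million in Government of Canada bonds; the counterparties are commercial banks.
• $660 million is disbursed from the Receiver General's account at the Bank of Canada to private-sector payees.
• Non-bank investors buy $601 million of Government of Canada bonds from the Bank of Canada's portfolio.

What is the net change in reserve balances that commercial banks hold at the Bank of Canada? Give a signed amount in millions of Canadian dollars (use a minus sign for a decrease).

Currency deposit $579 million: returned notes are swapped for reserve credit → +$579M.
Discount-window repayment $151 million: repayment is debited from reserves → −$151M.
OMO purchase (from banks) $418 million: the Bank of Canada pays by crediting reserve accounts → +$418M.
Government spending $660 million: government payments flow into bank reserve accounts → +$660M.
Asset sale (to non-banks) $601 million: the non-bank buyers' banks settle from reserves → −$601M.
Net: 579 − 151 + 418 + 660 − 601 = +$905 million.

+$905 million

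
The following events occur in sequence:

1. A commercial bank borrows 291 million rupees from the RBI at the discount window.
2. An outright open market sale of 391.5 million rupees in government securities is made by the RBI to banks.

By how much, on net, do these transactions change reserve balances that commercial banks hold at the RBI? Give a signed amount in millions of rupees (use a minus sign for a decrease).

Discount-window loan 291 million rupees: the loan is credited to the bank's reserve account → +291M.
OMO sale (to banks) 391.5 million rupees: the buying banks pay out of their reserve balances → −391.5M.
Net: 291 − 391.5 = -100.5 million.

-100.5 million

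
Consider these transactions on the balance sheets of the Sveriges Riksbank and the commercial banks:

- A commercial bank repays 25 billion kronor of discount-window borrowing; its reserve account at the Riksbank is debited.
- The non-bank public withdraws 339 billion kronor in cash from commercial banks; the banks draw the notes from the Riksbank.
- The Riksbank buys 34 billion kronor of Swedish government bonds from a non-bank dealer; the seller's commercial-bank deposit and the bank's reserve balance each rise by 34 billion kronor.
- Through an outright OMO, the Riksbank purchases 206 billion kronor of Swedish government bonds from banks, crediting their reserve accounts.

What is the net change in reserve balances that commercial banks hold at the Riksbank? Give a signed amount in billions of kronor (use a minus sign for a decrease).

Discount-window repayment 25 billion kronor: repayment is debited from reserves → −25B.
Currency withdrawal 339 billion kronor: banks swap reserves for currency → −339B.
Asset purchase (from non-banks) 34 billion kronor: the Riksbank pays by crediting reserve accounts → +34B.
OMO purchase (from banks) 206 billion kronor: the Riksbank pays by crediting reserve accounts → +206B.
Net: −25 − 339 + 34 + 206 = -124 billion.

-124 billion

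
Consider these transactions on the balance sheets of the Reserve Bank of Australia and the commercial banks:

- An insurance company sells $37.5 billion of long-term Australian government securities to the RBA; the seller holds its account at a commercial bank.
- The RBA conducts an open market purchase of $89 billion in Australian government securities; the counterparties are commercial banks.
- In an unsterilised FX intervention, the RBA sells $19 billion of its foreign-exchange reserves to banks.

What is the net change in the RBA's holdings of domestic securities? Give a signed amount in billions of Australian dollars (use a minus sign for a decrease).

RBA balance sheet:
  Assets:      Securities +$126.5B, Foreign assets −$19B
  Liabilities: Bank reserves +$107.5B
Commercial banking system:
  Assets:      Reserves at CB +$107.5B, Securities −$89B, Foreign assets +$19B
  Liabilities: Checkable deposits +$37.5B
So the change in the RBA's holdings of domestic securities is +$126.5 billion.

+$126.5 billion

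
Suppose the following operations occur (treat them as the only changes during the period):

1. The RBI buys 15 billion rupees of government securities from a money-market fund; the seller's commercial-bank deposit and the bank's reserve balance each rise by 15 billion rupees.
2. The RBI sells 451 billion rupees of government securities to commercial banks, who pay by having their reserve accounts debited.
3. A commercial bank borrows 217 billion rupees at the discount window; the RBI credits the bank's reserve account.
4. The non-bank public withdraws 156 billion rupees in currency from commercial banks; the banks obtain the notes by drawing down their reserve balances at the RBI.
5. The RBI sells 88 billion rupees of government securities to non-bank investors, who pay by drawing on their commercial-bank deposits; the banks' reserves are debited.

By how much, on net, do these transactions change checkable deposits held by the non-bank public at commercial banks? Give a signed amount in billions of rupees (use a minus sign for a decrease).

-229 billion

RBI balance sheet:
  Assets:      Securities −524B, Loans to banks +217B
  Liabilities: Bank reserves −463B, Currency in circulation +156B
Commercial banking system:
  Assets:      Reserves at CB −463B, Securities +451B
  Liabilities: Checkable deposits −229B, Borrowings from CB +217B
So the change in checkable deposits held by the non-bank public at commercial banks is -229 billion.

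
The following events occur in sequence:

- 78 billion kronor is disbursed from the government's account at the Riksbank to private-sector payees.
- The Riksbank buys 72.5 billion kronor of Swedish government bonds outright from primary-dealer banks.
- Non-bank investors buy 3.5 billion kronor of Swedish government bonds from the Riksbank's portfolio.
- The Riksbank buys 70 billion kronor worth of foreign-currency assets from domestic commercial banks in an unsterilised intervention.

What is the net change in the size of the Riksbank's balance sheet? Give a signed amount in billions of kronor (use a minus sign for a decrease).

Riksbank balance sheet:
  Assets:      Securities +69B, Foreign assets +70B
  Liabilities: Bank reserves +217B, Government deposits −78B
Change in total Riksbank assets = +139 billion.

+139 billion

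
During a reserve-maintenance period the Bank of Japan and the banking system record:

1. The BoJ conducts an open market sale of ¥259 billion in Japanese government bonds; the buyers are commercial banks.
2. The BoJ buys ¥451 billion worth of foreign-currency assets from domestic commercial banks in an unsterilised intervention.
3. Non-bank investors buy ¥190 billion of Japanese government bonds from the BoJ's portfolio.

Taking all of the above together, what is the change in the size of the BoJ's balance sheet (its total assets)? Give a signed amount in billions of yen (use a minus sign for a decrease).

+¥2 billion

OMO sale (to banks) ¥259 billion: a BoJ asset is shed → −¥259B.
FX purchase ¥451 billion: a BoJ asset is acquired → +¥451B.
Asset sale (to non-banks) ¥190 billion: a BoJ asset is shed → −¥190B.
Net: −259 + 451 − 190 = +¥2 billion.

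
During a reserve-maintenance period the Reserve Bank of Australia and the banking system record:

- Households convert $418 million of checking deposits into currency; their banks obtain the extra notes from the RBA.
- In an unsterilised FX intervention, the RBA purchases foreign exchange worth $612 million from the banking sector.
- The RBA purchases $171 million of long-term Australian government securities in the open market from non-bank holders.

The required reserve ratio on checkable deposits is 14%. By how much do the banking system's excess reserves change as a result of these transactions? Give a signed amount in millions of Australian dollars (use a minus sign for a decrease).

Currency withdrawal $418 million: reserves −$418M, deposits −$418M.
FX purchase $612 million: reserves +$612M, deposits 0.
Asset purchase (from non-banks) $171 million: reserves +$171M, deposits +$171M.
Totals: Δreserves = +$365M, Δdeposits = −$247M.
Δrequired reserves = 14% × −$247M = −$34.58M.
Δexcess reserves = Δreserves − Δrequired = +$365M − (−$34.58M) = +$399.58 million.

+$399.58 million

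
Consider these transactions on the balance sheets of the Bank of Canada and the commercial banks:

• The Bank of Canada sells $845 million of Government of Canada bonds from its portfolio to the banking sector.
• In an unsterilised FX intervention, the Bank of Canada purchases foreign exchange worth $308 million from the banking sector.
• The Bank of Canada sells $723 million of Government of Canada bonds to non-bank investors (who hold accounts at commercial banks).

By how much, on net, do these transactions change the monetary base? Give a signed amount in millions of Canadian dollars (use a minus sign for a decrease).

Bank of Canada balance sheet:
  Assets:      Securities −$1568M, Foreign assets +$308M
  Liabilities: Bank reserves −$1260M
Commercial banking system:
  Assets:      Reserves at CB −$1260M, Securities +$845M, Foreign assets −$308M
  Liabilities: Checkable deposits −$723M
Monetary base = currency + reserves: 0 + (−$1260M) = -$1260 million.

-$1260 million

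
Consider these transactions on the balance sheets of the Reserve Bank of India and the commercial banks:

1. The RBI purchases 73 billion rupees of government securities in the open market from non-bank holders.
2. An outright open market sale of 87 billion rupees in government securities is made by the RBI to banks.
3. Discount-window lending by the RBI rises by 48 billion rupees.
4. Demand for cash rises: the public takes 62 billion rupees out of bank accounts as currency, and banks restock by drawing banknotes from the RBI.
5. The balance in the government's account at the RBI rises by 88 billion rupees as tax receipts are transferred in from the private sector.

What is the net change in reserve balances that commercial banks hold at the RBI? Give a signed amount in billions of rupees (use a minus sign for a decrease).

-116 billion

Asset purchase (from non-banks) 73 billion rupees: the RBI pays by crediting reserve accounts → +73B.
OMO sale (to banks) 87 billion rupees: the buying banks pay out of their reserve balances → −87B.
Discount-window loan 48 billion rupees: the loan is credited to the bank's reserve account → +48B.
Currency withdrawal 62 billion rupees: banks swap reserves for currency → −62B.
Government account inflow 88 billion rupees: funds move from bank reserves into the government account → −88B.
Net: 73 − 87 + 48 − 62 − 88 = -116 billion.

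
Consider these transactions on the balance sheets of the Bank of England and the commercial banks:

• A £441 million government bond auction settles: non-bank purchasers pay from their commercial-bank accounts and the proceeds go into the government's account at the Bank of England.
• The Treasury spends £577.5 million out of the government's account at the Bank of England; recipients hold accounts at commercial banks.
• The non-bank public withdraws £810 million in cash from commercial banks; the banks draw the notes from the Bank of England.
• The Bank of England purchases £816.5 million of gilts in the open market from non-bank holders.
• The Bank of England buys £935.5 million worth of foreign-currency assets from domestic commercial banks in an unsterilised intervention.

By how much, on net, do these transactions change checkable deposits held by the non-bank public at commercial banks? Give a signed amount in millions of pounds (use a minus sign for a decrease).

Government account inflow £441 million: non-bank counterparties' bank balances fall → −£441M.
Government spending £577.5 million: non-bank counterparties' bank balances rise → +£577.5M.
Currency withdrawal £810 million: non-bank counterparties' bank balances fall → −£810M.
Asset purchase (from non-banks) £816.5 million: non-bank counterparties' bank balances rise → +£816.5M.
FX purchase £935.5 million: the counterparty is a bank, so public deposits are unchanged → 0.
Net: −441 + 577.5 − 810 + 816.5 + 0 = +£143 million.

+£143 million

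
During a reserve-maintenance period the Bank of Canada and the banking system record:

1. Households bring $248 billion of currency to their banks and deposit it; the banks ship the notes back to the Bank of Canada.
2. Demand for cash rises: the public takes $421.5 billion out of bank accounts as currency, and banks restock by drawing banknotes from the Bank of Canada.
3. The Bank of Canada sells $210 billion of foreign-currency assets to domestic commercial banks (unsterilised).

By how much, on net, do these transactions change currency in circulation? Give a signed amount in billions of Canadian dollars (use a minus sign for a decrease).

Currency deposit $248 billion: notes return to the central bank → −$248B.
Currency withdrawal $421.5 billion: notes leave the central bank → +$421.5B.
FX sale $210 billion: no currency enters or leaves circulation → 0.
Net: −248 + 421.5 + 0 = +$173.5 billion.

+$173.5 billion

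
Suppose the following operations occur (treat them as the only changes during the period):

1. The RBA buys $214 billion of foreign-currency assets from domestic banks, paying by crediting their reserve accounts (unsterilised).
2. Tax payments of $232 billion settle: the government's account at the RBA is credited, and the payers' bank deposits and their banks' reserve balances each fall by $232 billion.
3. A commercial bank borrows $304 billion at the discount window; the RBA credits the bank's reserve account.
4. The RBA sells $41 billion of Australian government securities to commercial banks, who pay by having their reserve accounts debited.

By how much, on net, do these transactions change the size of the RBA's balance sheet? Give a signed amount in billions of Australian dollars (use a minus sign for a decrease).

+$477 billion

FX purchase $214 billion: an RBA asset is acquired → +$214B.
Government account inflow $232 billion: only the composition of liabilities changes → 0.
Discount-window loan $304 billion: an RBA asset is acquired → +$304B.
OMO sale (to banks) $41 billion: an RBA asset is shed → −$41B.
Net: 214 + 0 + 304 − 41 = +$477 billion.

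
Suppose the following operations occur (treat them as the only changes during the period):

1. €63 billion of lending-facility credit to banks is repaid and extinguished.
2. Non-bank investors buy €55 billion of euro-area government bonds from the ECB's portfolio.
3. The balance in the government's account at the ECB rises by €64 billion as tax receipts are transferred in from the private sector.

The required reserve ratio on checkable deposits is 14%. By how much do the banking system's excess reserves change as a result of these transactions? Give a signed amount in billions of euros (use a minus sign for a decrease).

Discount-window repayment €63 billion: reserves −€63B, deposits 0.
Asset sale (to non-banks) €55 billion: reserves −€55B, deposits −€55B.
Government account inflow €64 billion: reserves −€64B, deposits −€64B.
Totals: Δreserves = −€182B, Δdeposits = −€119B.
Δrequired reserves = 14% × −€119B = −€16.66B.
Δexcess reserves = Δreserves − Δrequired = −€182B − (−€16.66B) = -€165.34 billion.

-€165.34 billion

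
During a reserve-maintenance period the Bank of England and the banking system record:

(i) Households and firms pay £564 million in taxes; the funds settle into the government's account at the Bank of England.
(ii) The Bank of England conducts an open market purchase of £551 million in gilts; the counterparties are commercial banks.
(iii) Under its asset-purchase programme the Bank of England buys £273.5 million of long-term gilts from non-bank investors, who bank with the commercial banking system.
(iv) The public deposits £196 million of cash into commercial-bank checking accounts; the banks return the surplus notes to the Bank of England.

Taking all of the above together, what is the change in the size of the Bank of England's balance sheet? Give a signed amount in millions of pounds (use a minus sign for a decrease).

Bank of England balance sheet:
  Assets:      Securities +£824.5M
  Liabilities: Bank reserves +£456.5M, Currency in circulation −£196M, Government deposits +£564M
Change in total Bank of England assets = +£824.5 million.

+£824.5 million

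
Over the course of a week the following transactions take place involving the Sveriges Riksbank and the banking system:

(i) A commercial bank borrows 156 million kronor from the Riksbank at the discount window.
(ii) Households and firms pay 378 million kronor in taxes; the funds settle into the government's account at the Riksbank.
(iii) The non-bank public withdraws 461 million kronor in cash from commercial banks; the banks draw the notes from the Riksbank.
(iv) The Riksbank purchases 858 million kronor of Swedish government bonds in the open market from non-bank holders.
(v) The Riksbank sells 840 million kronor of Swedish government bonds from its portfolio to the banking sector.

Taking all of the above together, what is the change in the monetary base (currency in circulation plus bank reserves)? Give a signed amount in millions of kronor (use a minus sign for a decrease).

-204 million

Riksbank balance sheet:
  Assets:      Securities +18M, Loans to banks +156M
  Liabilities: Bank reserves −665M, Currency in circulation +461M, Government deposits +378M
Commercial banking system:
  Assets:      Reserves at CB −665M, Securities +840M
  Liabilities: Checkable deposits +19M, Borrowings from CB +156M
Monetary base = currency + reserves: +461M + (−665M) = -204 million.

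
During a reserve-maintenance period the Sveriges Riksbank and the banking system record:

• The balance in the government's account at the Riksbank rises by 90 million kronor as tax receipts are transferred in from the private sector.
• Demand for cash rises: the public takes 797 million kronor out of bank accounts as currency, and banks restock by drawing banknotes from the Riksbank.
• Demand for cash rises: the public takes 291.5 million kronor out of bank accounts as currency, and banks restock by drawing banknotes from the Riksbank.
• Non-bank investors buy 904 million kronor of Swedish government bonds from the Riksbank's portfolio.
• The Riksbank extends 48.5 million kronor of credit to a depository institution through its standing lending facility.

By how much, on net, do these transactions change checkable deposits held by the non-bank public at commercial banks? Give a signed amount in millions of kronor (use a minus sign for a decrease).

Government account inflow 90 million kronor: non-bank counterparties' bank balances fall → −90M.
Currency withdrawal 797 million kronor: non-bank counterparties' bank balances fall → −797M.
Currency withdrawal 291.5 million kronor: non-bank counterparties' bank balances fall → −291.5M.
Asset sale (to non-banks) 904 million kronor: non-bank counterparties' bank balances fall → −904M.
Discount-window loan 48.5 million kronor: the counterparty is a bank, so public deposits are unchanged → 0.
Net: −90 − 797 − 291.5 − 904 + 0 = -2082.5 million.

-2082.5 million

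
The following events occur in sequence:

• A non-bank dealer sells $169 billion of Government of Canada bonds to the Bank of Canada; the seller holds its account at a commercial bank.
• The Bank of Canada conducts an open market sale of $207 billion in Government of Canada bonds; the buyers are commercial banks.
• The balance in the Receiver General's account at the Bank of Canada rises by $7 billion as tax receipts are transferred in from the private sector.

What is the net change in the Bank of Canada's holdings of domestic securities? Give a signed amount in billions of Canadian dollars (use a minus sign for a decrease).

Asset purchase (from non-banks) $169 billion: securities added to the Bank of Canada's portfolio → +$169B.
OMO sale (to banks) $207 billion: securities removed from the Bank of Canada's portfolio → −$207B.
Government account inflow $7 billion: the Bank of Canada's securities portfolio is untouched → 0.
Net: 169 − 207 + 0 = -$38 billion.

-$38 billion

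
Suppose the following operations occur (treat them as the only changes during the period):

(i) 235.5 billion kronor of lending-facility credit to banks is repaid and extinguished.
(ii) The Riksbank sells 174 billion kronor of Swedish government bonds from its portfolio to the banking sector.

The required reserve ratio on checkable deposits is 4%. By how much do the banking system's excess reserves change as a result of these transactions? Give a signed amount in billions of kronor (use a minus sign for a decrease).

Discount-window repayment 235.5 billion kronor: reserves −235.5B, deposits 0.
OMO sale (to banks) 174 billion kronor: reserves −174B, deposits 0.
Totals: Δreserves = −409.5B, Δdeposits = 0.
Δrequired reserves = 4% × 0 = 0.
Δexcess reserves = Δreserves − Δrequired = −409.5B − (0) = -409.5 billion.

-409.5 billion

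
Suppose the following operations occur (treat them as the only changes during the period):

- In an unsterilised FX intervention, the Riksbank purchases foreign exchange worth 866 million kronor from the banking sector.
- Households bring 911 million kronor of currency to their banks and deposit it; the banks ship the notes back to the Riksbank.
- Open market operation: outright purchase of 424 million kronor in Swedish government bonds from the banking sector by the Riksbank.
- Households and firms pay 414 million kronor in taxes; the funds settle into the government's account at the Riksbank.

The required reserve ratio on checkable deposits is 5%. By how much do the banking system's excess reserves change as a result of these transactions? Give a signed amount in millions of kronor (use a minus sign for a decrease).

FX purchase 866 million kronor: reserves +866M, deposits 0.
Currency deposit 911 million kronor: reserves +911M, deposits +911M.
OMO purchase (from banks) 424 million kronor: reserves +424M, deposits 0.
Government account inflow 414 million kronor: reserves −414M, deposits −414M.
Totals: Δreserves = +1787M, Δdeposits = +497M.
Δrequired reserves = 5% × +497M = +24.85M.
Δexcess reserves = Δreserves − Δrequired = +1787M − (+24.85M) = +1762.15 million.

+1762.15 million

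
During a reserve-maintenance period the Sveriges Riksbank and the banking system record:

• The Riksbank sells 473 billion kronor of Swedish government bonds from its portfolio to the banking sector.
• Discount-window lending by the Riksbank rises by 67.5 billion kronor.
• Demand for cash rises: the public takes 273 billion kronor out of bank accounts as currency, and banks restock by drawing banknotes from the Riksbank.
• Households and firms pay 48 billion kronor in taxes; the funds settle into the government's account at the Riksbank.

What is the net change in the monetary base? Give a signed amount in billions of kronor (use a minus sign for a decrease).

-453.5 billion

Riksbank balance sheet:
  Assets:      Securities −473B, Loans to banks +67.5B
  Liabilities: Bank reserves −726.5B, Currency in circulation +273B, Government deposits +48B
Monetary base = currency + reserves: +273B + (−726.5B) = -453.5 billion.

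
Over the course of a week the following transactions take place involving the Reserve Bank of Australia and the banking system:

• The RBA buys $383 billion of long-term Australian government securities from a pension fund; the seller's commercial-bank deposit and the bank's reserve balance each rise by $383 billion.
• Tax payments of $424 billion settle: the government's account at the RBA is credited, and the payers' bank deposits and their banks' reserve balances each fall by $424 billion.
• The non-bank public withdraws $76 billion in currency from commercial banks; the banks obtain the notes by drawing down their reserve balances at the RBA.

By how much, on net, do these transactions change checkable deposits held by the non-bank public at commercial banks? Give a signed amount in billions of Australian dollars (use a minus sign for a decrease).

RBA balance sheet:
  Assets:      Securities +$383B
  Liabilities: Bank reserves −$117B, Currency in circulation +$76B, Government deposits +$424B
Commercial banking system:
  Assets:      Reserves at CB −$117B
  Liabilities: Checkable deposits −$117B
So the change in checkable deposits held by the non-bank public at commercial banks is -$117 billion.

-$117 billion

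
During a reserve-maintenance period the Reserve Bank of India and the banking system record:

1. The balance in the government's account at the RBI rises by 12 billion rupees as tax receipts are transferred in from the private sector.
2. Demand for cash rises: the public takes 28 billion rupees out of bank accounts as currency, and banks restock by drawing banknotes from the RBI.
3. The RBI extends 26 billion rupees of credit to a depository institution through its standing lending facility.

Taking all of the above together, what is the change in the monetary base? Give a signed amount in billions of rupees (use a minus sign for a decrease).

RBI balance sheet:
  Assets:      Loans to banks +26B
  Liabilities: Bank reserves −14B, Currency in circulation +28B, Government deposits +12B
Monetary base = currency + reserves: +28B + (−14B) = +14 billion.

+14 billion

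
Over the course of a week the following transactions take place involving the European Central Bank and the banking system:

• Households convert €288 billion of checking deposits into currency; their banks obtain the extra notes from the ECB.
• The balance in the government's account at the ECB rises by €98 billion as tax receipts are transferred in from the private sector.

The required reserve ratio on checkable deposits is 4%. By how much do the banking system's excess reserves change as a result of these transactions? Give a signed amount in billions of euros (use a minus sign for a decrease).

Currency withdrawal €288 billion: reserves −€288B, deposits −€288B.
Government account inflow €98 billion: reserves −€98B, deposits −€98B.
Totals: Δreserves = −€386B, Δdeposits = −€386B.
Δrequired reserves = 4% × −€386B = −€15.44B.
Δexcess reserves = Δreserves − Δrequired = −€386B − (−€15.44B) = -€370.56 billion.

-€370.56 billion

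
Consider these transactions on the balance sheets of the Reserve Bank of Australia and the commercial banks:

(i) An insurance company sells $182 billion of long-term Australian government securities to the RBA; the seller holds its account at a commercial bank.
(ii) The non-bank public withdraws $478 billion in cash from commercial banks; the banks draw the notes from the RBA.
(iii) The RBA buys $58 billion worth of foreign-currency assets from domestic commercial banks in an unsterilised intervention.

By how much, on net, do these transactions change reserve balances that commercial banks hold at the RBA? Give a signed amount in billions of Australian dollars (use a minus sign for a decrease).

Asset purchase (from non-banks) $182 billion: the RBA pays by crediting reserve accounts → +$182B.
Currency withdrawal $478 billion: banks swap reserves for currency → −$478B.
FX purchase $58 billion: the RBA pays by crediting reserve accounts → +$58B.
Net: 182 − 478 + 58 = -$238 billion.

-$238 billion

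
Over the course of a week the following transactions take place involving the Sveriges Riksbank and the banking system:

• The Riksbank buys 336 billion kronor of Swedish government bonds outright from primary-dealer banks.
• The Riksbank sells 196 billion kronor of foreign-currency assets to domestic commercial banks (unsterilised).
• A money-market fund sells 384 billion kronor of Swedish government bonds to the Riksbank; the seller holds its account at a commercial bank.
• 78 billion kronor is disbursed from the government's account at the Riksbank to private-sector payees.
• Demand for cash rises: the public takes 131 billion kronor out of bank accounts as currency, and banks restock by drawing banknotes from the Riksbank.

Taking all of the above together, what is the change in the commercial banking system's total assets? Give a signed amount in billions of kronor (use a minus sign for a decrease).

OMO purchase (from banks) 336 billion kronor: just an asset swap on bank balance sheets → 0.
FX sale 196 billion kronor: just an asset swap on bank balance sheets → 0.
Asset purchase (from non-banks) 384 billion kronor: bank balance sheets expand → +384B.
Government spending 78 billion kronor: bank balance sheets expand → +78B.
Currency withdrawal 131 billion kronor: bank balance sheets shrink → −131B.
Net: 0 + 0 + 384 + 78 − 131 = +331 billion.

+331 billion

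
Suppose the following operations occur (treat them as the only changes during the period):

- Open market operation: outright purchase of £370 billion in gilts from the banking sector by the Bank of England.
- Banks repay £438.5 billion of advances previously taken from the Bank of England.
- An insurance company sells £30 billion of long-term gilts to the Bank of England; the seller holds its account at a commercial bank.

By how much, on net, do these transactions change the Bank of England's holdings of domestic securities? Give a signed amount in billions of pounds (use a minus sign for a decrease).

Bank of England balance sheet:
  Assets:      Securities +£400B, Loans to banks −£438.5B
  Liabilities: Bank reserves −£38.5B
So the change in the Bank of England's holdings of domestic securities is +£400 billion.

+£400 billion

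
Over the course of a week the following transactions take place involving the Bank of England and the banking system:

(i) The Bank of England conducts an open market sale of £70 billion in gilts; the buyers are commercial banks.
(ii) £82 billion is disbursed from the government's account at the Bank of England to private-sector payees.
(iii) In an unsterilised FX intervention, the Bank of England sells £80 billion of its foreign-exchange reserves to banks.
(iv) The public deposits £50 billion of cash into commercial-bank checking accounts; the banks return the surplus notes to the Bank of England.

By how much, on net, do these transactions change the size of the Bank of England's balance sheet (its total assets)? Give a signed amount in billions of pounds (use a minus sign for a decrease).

-£150 billion

OMO sale (to banks) £70 billion: a Bank of England asset is shed → −£70B.
Government spending £82 billion: only the composition of liabilities changes → 0.
FX sale £80 billion: a Bank of England asset is shed → −£80B.
Currency deposit £50 billion: only the composition of liabilities changes → 0.
Net: −70 + 0 − 80 + 0 = -£150 billion.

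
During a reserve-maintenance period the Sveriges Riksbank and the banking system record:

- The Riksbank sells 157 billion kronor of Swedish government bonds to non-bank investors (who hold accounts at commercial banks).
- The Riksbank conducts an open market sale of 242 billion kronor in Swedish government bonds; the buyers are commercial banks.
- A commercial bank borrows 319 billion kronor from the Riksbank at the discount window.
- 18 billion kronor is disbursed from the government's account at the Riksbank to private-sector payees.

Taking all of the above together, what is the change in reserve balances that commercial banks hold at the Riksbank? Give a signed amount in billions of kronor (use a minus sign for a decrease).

-62 billion

Asset sale (to non-banks) 157 billion kronor: the non-bank buyers' banks settle from reserves → −157B.
OMO sale (to banks) 242 billion kronor: the buying banks pay out of their reserve balances → −242B.
Discount-window loan 319 billion kronor: the loan is credited to the bank's reserve account → +319B.
Government spending 18 billion kronor: government payments flow into bank reserve accounts → +18B.
Net: −157 − 242 + 319 + 18 = -62 billion.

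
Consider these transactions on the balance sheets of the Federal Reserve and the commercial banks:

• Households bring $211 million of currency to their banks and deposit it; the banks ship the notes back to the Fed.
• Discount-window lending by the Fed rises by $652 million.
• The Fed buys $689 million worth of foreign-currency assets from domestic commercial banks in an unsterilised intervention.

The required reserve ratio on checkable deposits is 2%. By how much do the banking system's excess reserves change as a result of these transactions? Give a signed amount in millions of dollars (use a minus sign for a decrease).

Currency deposit $211 million: reserves +$211M, deposits +$211M.
Discount-window loan $652 million: reserves +$652M, deposits 0.
FX purchase $689 million: reserves +$689M, deposits 0.
Totals: Δreserves = +$1552M, Δdeposits = +$211M.
Δrequired reserves = 2% × +$211M = +$4.22M.
Δexcess reserves = Δreserves − Δrequired = +$1552M − (+$4.22M) = +$1547.78 million.

+$1547.78 million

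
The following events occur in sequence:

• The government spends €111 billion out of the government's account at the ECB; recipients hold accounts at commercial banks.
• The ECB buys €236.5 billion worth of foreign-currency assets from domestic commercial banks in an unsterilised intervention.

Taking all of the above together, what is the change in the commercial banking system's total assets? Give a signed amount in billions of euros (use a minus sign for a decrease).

+€111 billion

Government spending €111 billion: bank balance sheets expand → +€111B.
FX purchase €236.5 billion: just an asset swap on bank balance sheets → 0.
Net: 111 + 0 = +€111 billion.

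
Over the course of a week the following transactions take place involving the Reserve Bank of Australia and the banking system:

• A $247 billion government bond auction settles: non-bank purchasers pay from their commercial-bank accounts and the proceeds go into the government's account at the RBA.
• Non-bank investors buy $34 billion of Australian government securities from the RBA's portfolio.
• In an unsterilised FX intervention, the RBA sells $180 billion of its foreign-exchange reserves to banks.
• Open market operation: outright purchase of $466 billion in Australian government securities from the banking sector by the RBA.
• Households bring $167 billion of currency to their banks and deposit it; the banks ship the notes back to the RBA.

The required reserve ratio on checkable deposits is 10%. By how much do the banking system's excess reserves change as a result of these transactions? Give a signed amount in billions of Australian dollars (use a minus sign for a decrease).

+$183.4 billion

Government account inflow $247 billion: reserves −$247B, deposits −$247B.
Asset sale (to non-banks) $34 billion: reserves −$34B, deposits −$34B.
FX sale $180 billion: reserves −$180B, deposits 0.
OMO purchase (from banks) $466 billion: reserves +$466B, deposits 0.
Currency deposit $167 billion: reserves +$167B, deposits +$167B.
Totals: Δreserves = +$172B, Δdeposits = −$114B.
Δrequired reserves = 10% × −$114B = −$11.4B.
Δexcess reserves = Δreserves − Δrequired = +$172B − (−$11.4B) = +$183.4 billion.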